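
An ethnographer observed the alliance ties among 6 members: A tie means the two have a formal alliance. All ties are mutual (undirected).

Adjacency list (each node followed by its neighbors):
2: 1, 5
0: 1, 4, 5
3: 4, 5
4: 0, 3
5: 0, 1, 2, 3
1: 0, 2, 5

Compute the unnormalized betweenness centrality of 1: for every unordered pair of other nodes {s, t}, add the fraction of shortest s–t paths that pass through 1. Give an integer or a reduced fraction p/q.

5/6

Pairs whose geodesics pass through 1 — 2–0: 1/2; 2–4: 1/3.
All other pairs contribute 0.
Summing the contributions gives betweenness(1) = 5/6.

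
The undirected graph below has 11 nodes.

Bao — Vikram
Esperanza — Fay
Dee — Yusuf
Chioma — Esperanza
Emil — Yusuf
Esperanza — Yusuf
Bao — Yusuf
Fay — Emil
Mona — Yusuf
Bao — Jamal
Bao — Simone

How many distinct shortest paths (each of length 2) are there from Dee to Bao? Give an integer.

The shortest distance is 2, and the only length-2 path is Dee–Yusuf–Bao. So there is exactly 1 shortest path.

1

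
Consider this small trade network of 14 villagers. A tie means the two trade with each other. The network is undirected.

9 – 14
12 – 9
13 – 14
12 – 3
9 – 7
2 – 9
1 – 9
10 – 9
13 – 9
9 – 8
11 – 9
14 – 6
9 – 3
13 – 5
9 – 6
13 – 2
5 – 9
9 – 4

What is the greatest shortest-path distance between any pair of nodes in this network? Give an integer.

Eccentricity of each node (its greatest distance to any other): 1:2, 2:2, 3:2, 4:2, 5:2, 6:2, 7:2, 8:2, 9:1, 10:2, 11:2, 12:2, 13:2, 14:2.
The maximum eccentricity is 2, realized for instance by the pair 10–4 via 10 – 9 – 4. So the diameter is 2.

2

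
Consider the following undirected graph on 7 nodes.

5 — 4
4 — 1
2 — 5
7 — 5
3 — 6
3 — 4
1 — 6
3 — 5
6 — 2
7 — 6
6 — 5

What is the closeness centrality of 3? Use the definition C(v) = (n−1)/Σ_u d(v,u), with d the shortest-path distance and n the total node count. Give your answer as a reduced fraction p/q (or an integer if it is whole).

2/3

Distances from 3: 1:2, 2:2, 4:1, 5:1, 6:1, 7:2. Sum = 9.
n = 7, so closeness = 6/9 = 2/3.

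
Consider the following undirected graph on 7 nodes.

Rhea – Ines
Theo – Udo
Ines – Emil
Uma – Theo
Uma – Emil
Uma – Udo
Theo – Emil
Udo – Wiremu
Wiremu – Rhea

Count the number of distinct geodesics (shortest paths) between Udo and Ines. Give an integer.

The shortest distance is 3. The length-3 paths are: Udo–Theo–Emil–Ines; Udo–Uma–Emil–Ines; Udo–Wiremu–Rhea–Ines.
That gives 3 distinct shortest paths.

3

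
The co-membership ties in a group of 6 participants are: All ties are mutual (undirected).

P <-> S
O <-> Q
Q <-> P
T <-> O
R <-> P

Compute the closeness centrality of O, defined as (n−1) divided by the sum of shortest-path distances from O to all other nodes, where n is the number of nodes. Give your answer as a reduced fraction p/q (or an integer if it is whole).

1/2

Distances from O: P:2, Q:1, R:3, S:3, T:1. Sum = 10.
n = 6, so closeness = 5/10 = 1/2.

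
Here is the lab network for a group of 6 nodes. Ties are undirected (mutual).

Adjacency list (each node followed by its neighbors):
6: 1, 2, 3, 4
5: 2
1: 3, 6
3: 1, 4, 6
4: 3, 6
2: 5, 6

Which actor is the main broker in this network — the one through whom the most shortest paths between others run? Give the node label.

Unnormalized betweenness of each node: 1:0, 2:4, 3:1/2, 4:0, 5:0, 6:13/2.
6 has the largest value, 13/2, making it the main broker — the node through which the most shortest paths run.

6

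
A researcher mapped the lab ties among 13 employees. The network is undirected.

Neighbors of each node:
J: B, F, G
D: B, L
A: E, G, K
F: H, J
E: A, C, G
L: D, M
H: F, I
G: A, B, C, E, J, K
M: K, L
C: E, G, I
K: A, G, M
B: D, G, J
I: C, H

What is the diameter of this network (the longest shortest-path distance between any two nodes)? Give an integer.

5

Eccentricity of each node (its greatest distance to any other): A:4, B:3, C:4, D:4, E:4, F:4, G:3, H:5, I:5, J:3, K:4, L:5, M:5.
The maximum eccentricity is 5, realized for instance by the pair I–L via I – C – G – B – D – L. So the diameter is 5.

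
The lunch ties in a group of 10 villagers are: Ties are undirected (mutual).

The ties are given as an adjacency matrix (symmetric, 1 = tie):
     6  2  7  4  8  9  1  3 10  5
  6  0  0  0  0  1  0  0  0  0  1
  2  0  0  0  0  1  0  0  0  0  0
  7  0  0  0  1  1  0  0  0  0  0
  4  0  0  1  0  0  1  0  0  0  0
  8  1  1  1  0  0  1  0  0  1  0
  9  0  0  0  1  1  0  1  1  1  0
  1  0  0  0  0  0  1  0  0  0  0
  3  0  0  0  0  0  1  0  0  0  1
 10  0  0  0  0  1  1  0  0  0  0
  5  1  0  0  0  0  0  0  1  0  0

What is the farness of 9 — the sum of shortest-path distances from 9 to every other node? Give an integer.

Distances from 9: 1:1, 2:2, 3:1, 4:1, 5:2, 6:2, 7:2, 8:1, 10:1.
Sum = 1 + 2 + 1 + 1 + 2 + 2 + 2 + 1 + 1 = 13.

13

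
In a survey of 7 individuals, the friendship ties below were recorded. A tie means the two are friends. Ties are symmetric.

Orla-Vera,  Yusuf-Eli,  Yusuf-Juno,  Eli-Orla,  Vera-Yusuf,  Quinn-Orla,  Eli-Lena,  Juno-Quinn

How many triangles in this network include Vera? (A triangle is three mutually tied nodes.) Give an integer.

Vera's neighbors are Orla and Yusuf, but none of them are tied to each other, so no triangle contains Vera.

0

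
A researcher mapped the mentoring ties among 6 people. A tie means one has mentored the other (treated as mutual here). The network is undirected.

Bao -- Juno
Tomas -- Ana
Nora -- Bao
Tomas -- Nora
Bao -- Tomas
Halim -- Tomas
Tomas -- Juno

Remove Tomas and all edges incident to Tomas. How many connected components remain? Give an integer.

3

Without Tomas, the remaining ties split the others into: {Ana}; {Bao, Juno, Nora}; {Halim}.
That's 3 separate components.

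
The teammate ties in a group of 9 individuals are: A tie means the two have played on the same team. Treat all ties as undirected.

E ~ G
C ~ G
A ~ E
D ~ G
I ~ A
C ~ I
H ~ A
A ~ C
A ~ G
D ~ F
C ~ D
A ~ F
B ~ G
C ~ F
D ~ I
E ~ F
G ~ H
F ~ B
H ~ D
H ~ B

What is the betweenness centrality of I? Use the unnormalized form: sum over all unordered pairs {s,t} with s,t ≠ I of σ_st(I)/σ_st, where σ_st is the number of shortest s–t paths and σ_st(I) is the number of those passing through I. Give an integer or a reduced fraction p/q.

Pairs whose geodesics pass through I — D–A: 1/5.
All other pairs contribute 0.
Summing the contributions gives betweenness(I) = 1/5.

1/5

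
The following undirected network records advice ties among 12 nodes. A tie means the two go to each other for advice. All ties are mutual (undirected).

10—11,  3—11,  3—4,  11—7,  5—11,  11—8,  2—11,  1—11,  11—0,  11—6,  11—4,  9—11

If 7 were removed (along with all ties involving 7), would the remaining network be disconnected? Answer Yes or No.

Even without 7, every remaining node can still reach every other (the residual graph is connected), so 7 is not a cut vertex.

No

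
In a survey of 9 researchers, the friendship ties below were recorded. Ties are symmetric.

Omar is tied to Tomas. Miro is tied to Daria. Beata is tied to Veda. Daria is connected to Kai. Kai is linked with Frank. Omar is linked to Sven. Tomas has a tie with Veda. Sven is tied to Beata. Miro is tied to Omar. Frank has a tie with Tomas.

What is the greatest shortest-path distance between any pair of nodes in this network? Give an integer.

Eccentricity of each node (its greatest distance to any other): Beata:4, Daria:4, Frank:3, Kai:4, Miro:3, Omar:3, Sven:4, Tomas:3, Veda:4.
The maximum eccentricity is 4, realized for instance by the pair Sven–Kai via Sven – Omar – Miro – Daria – Kai. So the diameter is 4.

4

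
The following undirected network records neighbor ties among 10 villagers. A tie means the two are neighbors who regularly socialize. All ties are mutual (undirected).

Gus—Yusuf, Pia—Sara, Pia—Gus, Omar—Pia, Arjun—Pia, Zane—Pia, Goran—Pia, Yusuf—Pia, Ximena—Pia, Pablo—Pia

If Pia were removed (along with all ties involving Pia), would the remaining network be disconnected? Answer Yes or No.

Yes

Removing Pia leaves {Gus and Yusuf} with no path to {Sara}, so the network splits into 8 components. Pia is a cut vertex.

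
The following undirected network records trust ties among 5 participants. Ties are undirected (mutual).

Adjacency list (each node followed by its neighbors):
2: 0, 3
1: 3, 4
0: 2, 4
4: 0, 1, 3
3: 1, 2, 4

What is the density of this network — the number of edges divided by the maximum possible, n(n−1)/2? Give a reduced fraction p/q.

There are 6 edges and 5 nodes, so the maximum possible is C(5,2) = 10.
Density = 6/10 = 3/5.

3/5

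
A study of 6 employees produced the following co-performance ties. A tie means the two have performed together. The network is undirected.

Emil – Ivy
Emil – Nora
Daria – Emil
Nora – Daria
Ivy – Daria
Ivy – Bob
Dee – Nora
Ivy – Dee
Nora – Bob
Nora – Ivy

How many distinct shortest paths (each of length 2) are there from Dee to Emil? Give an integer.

The shortest distance is 2. The length-2 paths are: Dee–Nora–Emil; Dee–Ivy–Emil.
That gives 2 distinct shortest paths.

2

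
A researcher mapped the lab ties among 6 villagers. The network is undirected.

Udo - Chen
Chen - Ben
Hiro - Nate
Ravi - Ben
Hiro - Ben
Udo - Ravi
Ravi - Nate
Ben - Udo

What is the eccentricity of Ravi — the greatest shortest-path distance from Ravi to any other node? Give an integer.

2

Distances from Ravi: Ben:1, Chen:2, Hiro:2, Nate:1, Udo:1.
The largest is 2 (to Chen and Hiro), so the eccentricity of Ravi is 2.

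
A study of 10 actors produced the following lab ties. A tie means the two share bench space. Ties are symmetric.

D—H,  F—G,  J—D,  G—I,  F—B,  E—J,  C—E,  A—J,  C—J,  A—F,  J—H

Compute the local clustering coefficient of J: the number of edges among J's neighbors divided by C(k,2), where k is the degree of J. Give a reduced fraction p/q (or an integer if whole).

J's neighbors: A, C, D, E, and H (k = 5).
Possible neighbor pairs: C(5,2) = 10. Edges among them: C–E, D–H → e = 2.
Clustering(J) = 2/10 = 1/5.

1/5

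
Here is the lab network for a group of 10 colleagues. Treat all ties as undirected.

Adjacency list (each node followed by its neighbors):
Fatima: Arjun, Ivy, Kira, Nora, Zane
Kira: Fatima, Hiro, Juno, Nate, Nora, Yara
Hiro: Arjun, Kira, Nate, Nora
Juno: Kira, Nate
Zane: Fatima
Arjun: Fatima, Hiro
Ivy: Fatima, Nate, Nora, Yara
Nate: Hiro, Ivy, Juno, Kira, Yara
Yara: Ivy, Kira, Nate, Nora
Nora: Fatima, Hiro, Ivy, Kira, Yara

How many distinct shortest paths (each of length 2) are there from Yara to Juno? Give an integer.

2

The shortest distance is 2. The length-2 paths are: Yara–Nate–Juno; Yara–Kira–Juno.
That gives 2 distinct shortest paths.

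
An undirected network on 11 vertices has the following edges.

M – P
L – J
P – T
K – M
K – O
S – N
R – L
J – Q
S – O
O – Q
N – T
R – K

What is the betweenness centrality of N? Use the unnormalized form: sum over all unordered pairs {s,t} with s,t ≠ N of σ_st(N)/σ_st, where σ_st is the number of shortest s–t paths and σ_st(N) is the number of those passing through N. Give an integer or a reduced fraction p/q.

5

Pairs whose geodesics pass through N — P–S: 1; T–S: 1; T–O: 1; T–Q: 1; T–J: 1.
All other pairs contribute 0.
Summing the contributions gives betweenness(N) = 5.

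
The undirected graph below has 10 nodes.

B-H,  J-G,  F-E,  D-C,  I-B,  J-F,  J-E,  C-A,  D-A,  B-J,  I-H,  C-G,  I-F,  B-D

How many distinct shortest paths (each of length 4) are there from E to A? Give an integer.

2

The shortest distance is 4. The length-4 paths are: E–J–B–D–A; E–J–G–C–A.
That gives 2 distinct shortest paths.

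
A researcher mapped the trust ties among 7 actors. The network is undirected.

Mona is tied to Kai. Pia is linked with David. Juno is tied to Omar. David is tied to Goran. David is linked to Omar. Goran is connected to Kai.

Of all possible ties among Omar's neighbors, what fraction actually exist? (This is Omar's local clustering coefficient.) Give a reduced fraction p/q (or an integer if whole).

Omar's neighbors: David and Juno (k = 2).
Possible neighbor pairs: C(2,2) = 1. Edges among them: none → e = 0.
Clustering(Omar) = 0/1.

0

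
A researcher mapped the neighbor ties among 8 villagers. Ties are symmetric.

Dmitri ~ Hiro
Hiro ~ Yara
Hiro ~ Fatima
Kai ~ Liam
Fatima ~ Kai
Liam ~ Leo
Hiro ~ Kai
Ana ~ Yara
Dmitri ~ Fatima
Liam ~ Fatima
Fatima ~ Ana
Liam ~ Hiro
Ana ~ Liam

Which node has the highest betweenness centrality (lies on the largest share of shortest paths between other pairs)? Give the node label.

Liam

Unnormalized betweenness of each node: Ana:3/2, Dmitri:0, Fatima:10/3, Hiro:5, Kai:0, Leo:0, Liam:41/6, Yara:1/3.
Liam has the largest value, 41/6, making it the main broker — the node through which the most shortest paths run.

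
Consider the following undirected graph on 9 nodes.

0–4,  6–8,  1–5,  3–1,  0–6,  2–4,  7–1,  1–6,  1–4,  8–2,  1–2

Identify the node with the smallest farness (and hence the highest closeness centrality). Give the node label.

Farness (sum of distances to all others) for each node — 0:17, 1:10, 2:13, 3:17, 4:13, 5:17, 6:13, 7:17, 8:17.
The smallest farness is 10, for 1, so 1 has the highest closeness.

1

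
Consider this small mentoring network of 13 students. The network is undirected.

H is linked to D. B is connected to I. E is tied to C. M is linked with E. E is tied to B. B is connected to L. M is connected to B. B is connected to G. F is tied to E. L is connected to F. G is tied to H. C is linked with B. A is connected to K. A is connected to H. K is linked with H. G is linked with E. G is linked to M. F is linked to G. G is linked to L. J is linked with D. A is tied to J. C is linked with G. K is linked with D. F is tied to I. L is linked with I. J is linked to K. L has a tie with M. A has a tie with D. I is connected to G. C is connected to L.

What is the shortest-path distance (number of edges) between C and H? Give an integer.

2

One shortest route is C – G – H, which uses 2 edges, and C and H are not directly tied, so nothing shorter exists. So d(C,H) = 2.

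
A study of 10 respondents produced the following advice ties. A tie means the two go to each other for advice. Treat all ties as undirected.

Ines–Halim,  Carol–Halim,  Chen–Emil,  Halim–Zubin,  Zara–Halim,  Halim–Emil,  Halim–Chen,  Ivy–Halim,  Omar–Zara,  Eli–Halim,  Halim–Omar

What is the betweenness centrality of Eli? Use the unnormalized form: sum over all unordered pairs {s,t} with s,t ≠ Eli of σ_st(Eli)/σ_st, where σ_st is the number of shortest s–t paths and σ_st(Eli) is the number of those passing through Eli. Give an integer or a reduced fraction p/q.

No shortest path between any pair of other nodes passes through Eli.
Summing the contributions gives betweenness(Eli) = 0.

0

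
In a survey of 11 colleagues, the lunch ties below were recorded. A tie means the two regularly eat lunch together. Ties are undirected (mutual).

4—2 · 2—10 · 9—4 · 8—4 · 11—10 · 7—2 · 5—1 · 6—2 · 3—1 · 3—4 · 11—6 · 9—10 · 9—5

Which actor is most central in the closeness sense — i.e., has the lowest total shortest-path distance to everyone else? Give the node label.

Farness (sum of distances to all others) for each node — 1:27, 2:18, 3:23, 4:17, 5:25, 6:25, 7:27, 8:26, 9:19, 10:20, 11:27.
The smallest farness is 17, for 4, so 4 has the highest closeness.

4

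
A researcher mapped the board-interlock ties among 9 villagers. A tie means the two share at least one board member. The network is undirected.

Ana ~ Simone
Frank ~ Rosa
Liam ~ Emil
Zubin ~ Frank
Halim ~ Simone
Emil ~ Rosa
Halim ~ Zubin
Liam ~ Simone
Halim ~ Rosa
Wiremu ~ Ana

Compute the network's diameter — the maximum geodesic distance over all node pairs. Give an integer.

5

Eccentricity of each node (its greatest distance to any other): Ana:4, Emil:4, Frank:5, Halim:3, Liam:3, Rosa:4, Simone:3, Wiremu:5, Zubin:4.
The maximum eccentricity is 5, realized for instance by the pair Frank–Wiremu via Frank – Rosa – Halim – Simone – Ana – Wiremu. So the diameter is 5.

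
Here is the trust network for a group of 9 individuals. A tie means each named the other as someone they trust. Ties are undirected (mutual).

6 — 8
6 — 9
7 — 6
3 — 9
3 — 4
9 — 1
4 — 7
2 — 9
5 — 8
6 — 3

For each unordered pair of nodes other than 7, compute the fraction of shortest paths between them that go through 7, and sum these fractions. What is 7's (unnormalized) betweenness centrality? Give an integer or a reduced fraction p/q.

Pairs whose geodesics pass through 7 — 4–6: 1/2; 4–5: 1/2; 4–8: 1/2.
All other pairs contribute 0.
Summing the contributions gives betweenness(7) = 3/2.

3/2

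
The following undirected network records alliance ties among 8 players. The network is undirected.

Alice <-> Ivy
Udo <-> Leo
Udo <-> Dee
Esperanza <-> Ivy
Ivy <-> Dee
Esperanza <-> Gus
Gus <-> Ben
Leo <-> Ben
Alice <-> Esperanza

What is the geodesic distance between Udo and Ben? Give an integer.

2

One shortest route is Udo – Leo – Ben, which uses 2 edges, and Udo and Ben are not directly tied, so nothing shorter exists. So d(Udo,Ben) = 2.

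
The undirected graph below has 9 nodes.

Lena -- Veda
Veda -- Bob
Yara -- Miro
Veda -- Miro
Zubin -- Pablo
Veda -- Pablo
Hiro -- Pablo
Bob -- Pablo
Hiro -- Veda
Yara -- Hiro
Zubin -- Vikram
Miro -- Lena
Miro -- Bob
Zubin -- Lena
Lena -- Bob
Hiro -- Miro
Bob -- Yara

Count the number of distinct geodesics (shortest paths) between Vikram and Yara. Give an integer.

The shortest distance is 4. The length-4 paths are: Vikram–Zubin–Pablo–Hiro–Yara; Vikram–Zubin–Pablo–Bob–Yara; Vikram–Zubin–Lena–Bob–Yara; Vikram–Zubin–Lena–Miro–Yara.
That gives 4 distinct shortest paths.

4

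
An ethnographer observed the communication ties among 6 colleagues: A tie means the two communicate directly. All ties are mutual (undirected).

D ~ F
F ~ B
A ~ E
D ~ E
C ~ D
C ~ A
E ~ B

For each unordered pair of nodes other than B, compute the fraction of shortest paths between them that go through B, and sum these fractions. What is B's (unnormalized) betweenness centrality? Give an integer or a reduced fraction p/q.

5/6

Pairs whose geodesics pass through B — F–A: 1/3; F–E: 1/2.
All other pairs contribute 0.
Summing the contributions gives betweenness(B) = 5/6.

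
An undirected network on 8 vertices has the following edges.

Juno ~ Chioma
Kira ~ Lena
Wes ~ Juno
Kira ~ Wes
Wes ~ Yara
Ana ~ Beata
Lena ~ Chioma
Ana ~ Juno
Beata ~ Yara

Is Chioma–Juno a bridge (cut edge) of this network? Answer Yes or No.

Even without that edge, Chioma still reaches Juno via Chioma – Lena – Kira – Wes – Juno, so the network stays connected. Not a bridge.

No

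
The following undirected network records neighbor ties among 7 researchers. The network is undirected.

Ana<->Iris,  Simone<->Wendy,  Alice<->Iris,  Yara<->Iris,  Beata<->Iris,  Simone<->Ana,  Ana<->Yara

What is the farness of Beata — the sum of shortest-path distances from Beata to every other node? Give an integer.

14

Distances from Beata: Alice:2, Ana:2, Iris:1, Simone:3, Wendy:4, Yara:2.
Sum = 2 + 2 + 1 + 3 + 4 + 2 = 14.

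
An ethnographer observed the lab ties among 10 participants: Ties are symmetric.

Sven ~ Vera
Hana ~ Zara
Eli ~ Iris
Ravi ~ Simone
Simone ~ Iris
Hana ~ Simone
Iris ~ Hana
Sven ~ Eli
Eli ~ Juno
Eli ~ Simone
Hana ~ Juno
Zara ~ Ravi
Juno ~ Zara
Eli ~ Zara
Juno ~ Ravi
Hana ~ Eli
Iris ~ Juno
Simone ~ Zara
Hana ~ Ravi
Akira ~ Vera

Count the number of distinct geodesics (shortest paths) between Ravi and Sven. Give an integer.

4

The shortest distance is 3. The length-3 paths are: Ravi–Simone–Eli–Sven; Ravi–Zara–Eli–Sven; Ravi–Hana–Eli–Sven; Ravi–Juno–Eli–Sven.
That gives 4 distinct shortest paths.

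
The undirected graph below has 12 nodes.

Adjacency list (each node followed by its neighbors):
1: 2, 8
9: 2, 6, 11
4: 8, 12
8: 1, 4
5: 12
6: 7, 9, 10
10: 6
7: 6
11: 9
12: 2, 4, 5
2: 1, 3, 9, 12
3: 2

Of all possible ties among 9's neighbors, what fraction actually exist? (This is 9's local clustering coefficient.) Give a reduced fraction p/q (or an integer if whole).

0

9's neighbors: 2, 6, and 11 (k = 3).
Possible neighbor pairs: C(3,2) = 3. Edges among them: none → e = 0.
Clustering(9) = 0/3 = 0.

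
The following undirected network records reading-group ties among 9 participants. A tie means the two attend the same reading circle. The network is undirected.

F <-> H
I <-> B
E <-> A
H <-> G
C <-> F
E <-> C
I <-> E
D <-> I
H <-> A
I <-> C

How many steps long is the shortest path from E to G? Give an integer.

One shortest route is E – A – H – G, which uses 3 edges, and at distance 2 from E we only reach {B, D, F, H}, which does not include G. So d(E,G) = 3.

3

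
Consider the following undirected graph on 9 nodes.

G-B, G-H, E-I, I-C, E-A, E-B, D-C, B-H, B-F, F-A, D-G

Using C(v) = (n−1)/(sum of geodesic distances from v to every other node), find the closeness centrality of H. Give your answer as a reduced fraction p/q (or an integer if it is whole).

Distances from H: A:3, B:1, C:3, D:2, E:2, F:2, G:1, I:3. Sum = 17.
n = 9, so closeness = 8/17.

8/17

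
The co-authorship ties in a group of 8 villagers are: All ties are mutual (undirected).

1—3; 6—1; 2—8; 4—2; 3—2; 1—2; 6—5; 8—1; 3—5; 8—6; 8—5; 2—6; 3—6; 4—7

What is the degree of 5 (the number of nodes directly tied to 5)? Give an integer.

3

5 is directly tied to 3, 6, and 8. That is 3 neighbors, so the degree of 5 is 3.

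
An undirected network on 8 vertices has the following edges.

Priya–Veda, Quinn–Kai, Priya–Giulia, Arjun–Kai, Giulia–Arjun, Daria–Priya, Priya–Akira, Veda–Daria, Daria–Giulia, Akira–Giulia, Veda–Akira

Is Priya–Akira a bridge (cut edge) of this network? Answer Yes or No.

No

Even without that edge, Priya still reaches Akira via Priya – Giulia – Akira, so the network stays connected. Not a bridge.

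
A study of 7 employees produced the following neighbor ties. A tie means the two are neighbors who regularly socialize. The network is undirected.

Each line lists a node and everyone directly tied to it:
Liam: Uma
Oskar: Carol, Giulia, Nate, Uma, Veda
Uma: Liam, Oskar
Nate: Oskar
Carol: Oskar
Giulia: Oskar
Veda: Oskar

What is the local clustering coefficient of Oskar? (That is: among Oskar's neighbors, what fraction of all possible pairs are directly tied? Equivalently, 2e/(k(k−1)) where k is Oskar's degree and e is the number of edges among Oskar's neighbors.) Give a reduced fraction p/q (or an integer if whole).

Oskar's neighbors: Carol, Giulia, Nate, Uma, and Veda (k = 5).
Possible neighbor pairs: C(5,2) = 10. Edges among them: none → e = 0.
Clustering(Oskar) = 0/10 = 0.

0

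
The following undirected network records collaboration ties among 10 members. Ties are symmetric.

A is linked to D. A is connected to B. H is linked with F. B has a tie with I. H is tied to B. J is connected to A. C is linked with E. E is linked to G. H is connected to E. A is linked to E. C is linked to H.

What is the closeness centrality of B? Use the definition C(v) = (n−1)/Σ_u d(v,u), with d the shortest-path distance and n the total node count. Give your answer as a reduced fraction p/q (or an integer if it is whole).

9/16

Distances from B: A:1, C:2, D:2, E:2, F:2, G:3, H:1, I:1, J:2. Sum = 16.
n = 10, so closeness = 9/16.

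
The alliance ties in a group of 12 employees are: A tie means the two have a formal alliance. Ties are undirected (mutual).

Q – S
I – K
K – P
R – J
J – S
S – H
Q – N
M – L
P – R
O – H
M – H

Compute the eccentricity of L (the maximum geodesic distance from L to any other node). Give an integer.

Distances from L: H:2, I:8, J:4, K:7, M:1, N:5, O:3, P:6, Q:4, R:5, S:3.
The largest is 8 (to I), so the eccentricity of L is 8.

8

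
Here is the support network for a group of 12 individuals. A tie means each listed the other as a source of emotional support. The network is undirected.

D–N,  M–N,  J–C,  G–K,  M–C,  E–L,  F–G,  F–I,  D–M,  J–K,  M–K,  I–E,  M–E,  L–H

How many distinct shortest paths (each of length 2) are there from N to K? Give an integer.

1

The shortest distance is 2, and the only length-2 path is N–M–K. So there is exactly 1 shortest path.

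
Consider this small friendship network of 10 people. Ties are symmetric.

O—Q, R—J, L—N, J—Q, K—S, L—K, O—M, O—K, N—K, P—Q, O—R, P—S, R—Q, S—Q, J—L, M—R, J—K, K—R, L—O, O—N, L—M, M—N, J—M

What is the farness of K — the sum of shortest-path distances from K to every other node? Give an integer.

Distances from K: J:1, L:1, M:2, N:1, O:1, P:2, Q:2, R:1, S:1.
Sum = 1 + 1 + 2 + 1 + 1 + 2 + 2 + 1 + 1 = 12.

12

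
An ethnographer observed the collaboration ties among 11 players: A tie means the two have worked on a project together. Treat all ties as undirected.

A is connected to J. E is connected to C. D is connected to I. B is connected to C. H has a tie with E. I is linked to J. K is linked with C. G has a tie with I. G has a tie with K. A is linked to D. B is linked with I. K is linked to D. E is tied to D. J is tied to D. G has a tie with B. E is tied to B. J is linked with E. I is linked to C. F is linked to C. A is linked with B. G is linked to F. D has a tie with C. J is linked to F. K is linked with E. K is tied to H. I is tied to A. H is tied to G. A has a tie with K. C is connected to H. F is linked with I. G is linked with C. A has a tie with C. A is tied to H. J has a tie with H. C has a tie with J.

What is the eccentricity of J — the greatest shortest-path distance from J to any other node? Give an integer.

Distances from J: A:1, B:2, C:1, D:1, E:1, F:1, G:2, H:1, I:1, K:2.
The largest is 2 (to G, K, and B), so the eccentricity of J is 2.

2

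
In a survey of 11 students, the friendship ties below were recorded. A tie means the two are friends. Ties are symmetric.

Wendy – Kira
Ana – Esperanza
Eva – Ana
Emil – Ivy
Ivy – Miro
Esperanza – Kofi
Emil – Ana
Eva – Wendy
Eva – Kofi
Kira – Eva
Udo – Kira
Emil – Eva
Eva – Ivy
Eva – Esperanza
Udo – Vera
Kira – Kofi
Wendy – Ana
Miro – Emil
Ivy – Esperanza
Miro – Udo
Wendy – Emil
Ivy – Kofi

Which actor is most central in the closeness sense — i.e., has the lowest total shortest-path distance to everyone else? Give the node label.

Eva

Farness (sum of distances to all others) for each node — Ana:19, Emil:16, Esperanza:19, Eva:14, Ivy:16, Kira:16, Kofi:17, Miro:17, Udo:19, Vera:28, Wendy:17.
The smallest farness is 14, for Eva, so Eva has the highest closeness.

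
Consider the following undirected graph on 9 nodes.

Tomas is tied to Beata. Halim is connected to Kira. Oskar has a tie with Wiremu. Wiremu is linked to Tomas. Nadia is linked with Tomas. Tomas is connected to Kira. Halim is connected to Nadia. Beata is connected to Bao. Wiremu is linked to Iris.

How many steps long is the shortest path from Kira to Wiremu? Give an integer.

2

One shortest route is Kira – Tomas – Wiremu, which uses 2 edges, and Kira and Wiremu are not directly tied, so nothing shorter exists. So d(Kira,Wiremu) = 2.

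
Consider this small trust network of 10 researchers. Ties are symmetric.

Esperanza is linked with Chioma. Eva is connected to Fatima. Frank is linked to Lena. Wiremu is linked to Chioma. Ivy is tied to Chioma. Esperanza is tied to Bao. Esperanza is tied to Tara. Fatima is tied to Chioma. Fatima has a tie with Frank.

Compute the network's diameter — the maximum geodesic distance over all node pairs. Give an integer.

Eccentricity of each node (its greatest distance to any other): Bao:5, Chioma:3, Esperanza:4, Eva:4, Fatima:3, Frank:4, Ivy:4, Lena:5, Tara:5, Wiremu:4.
The maximum eccentricity is 5, realized for instance by the pair Bao–Lena via Bao – Esperanza – Chioma – Fatima – Frank – Lena. So the diameter is 5.

5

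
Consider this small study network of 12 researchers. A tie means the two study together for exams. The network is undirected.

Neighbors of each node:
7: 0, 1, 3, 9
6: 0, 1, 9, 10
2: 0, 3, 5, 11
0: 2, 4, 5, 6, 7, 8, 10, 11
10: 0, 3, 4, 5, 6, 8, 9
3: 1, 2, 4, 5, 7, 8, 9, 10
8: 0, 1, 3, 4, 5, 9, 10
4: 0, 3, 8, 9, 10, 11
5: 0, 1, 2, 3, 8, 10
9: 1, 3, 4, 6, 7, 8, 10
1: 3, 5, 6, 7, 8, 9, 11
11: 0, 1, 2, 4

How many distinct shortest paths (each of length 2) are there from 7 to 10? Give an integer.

The shortest distance is 2. The length-2 paths are: 7–3–10; 7–0–10; 7–9–10.
That gives 3 distinct shortest paths.

3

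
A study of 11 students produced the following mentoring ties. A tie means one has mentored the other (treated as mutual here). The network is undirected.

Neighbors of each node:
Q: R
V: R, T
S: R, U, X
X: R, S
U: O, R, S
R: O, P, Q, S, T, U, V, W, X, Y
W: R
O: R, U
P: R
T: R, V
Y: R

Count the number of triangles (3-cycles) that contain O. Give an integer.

O's neighbors: R and U.
Neighbor pairs that are themselves tied: O–R–U. Each forms one triangle with O, for 1 in total.

1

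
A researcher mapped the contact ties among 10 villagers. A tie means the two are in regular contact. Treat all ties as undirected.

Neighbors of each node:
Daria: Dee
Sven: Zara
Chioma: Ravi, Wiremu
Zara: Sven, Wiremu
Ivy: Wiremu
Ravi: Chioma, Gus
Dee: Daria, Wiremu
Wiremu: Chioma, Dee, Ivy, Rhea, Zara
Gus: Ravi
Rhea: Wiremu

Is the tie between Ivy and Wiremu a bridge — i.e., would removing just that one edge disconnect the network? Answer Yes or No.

Yes

Without the Ivy–Wiremu edge there is no alternate route between Ivy and Wiremu, so the network disconnects. It is a bridge.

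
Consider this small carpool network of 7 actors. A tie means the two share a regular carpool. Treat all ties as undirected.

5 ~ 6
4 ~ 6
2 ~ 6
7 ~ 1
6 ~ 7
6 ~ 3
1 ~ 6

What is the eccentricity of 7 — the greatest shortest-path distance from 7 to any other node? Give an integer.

2

Distances from 7: 1:1, 2:2, 3:2, 4:2, 5:2, 6:1.
The largest is 2 (to 3, 4, 2, and 5), so the eccentricity of 7 is 2.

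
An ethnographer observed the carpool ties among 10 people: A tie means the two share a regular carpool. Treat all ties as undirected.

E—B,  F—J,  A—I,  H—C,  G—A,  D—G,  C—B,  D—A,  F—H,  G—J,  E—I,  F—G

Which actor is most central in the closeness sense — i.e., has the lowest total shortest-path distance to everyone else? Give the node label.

G

Farness (sum of distances to all others) for each node — A:19, B:24, C:23, D:22, E:23, F:19, G:18, H:21, I:21, J:22.
The smallest farness is 18, for G, so G has the highest closeness.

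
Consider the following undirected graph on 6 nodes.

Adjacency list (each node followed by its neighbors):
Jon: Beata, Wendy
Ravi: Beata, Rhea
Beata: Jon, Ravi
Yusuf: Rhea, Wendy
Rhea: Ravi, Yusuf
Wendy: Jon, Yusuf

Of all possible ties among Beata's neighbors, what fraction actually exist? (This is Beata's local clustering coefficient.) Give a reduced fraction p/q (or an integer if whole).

Beata's neighbors: Jon and Ravi (k = 2).
Possible neighbor pairs: C(2,2) = 1. Edges among them: none → e = 0.
Clustering(Beata) = 0/1.

0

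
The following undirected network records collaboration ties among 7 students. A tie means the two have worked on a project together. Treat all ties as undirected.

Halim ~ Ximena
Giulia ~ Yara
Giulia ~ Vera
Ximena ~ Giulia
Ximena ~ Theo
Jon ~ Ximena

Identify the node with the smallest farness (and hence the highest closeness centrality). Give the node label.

Ximena

Farness (sum of distances to all others) for each node — Giulia:9, Halim:13, Jon:13, Theo:13, Vera:14, Ximena:8, Yara:14.
The smallest farness is 8, for Ximena, so Ximena has the highest closeness.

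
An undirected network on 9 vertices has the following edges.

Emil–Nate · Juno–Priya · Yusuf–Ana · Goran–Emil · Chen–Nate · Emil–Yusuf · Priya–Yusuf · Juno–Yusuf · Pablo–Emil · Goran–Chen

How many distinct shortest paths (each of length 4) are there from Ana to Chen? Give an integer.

The shortest distance is 4. The length-4 paths are: Ana–Yusuf–Emil–Goran–Chen; Ana–Yusuf–Emil–Nate–Chen.
That gives 2 distinct shortest paths.

2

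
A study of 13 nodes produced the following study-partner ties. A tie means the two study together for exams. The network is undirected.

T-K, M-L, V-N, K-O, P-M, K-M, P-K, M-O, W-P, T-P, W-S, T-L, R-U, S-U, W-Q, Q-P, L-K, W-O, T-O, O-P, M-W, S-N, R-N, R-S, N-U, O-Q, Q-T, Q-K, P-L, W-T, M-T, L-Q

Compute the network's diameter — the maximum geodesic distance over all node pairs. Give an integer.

Eccentricity of each node (its greatest distance to any other): K:5, L:5, M:4, N:4, O:4, P:4, Q:4, R:4, S:3, T:4, U:4, V:5, W:3.
The maximum eccentricity is 5, realized for instance by the pair L–V via L – T – W – S – N – V. So the diameter is 5.

5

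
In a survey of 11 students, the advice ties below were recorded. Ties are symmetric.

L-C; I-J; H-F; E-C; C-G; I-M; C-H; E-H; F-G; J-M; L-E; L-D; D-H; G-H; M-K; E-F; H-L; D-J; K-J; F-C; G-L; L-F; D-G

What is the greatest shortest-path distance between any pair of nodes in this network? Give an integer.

4

Eccentricity of each node (its greatest distance to any other): C:4, D:2, E:4, F:4, G:3, H:3, I:4, J:3, K:4, L:3, M:4.
The maximum eccentricity is 4, realized for instance by the pair M–C via M – J – D – H – C. So the diameter is 4.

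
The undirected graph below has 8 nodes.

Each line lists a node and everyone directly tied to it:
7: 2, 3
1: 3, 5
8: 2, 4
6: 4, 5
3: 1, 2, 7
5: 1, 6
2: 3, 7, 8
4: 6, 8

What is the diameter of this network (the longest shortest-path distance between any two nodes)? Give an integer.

4

Eccentricity of each node (its greatest distance to any other): 1:3, 2:3, 3:3, 4:3, 5:3, 6:4, 7:4, 8:3.
The maximum eccentricity is 4, realized for instance by the pair 6–7 via 6 – 4 – 8 – 2 – 7. So the diameter is 4.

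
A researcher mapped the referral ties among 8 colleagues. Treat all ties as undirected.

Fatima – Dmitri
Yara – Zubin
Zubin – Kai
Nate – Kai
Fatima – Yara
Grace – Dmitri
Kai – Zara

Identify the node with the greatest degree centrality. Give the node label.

Degrees — Dmitri:2, Fatima:2, Grace:1, Kai:3, Nate:1, Yara:2, Zara:1, Zubin:2.
The maximum is 3, attained only by Kai.

Kai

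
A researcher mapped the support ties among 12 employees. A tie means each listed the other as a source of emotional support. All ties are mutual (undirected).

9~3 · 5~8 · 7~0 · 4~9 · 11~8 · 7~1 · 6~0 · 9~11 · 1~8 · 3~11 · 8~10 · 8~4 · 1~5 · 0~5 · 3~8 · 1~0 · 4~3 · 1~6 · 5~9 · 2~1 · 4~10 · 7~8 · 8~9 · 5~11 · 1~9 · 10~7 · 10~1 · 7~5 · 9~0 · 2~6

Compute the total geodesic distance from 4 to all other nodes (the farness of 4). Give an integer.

20

Distances from 4: 0:2, 1:2, 2:3, 3:1, 5:2, 6:3, 7:2, 8:1, 9:1, 10:1, 11:2.
Sum = 2 + 2 + 3 + 1 + 2 + 3 + 2 + 1 + 1 + 1 + 2 = 20.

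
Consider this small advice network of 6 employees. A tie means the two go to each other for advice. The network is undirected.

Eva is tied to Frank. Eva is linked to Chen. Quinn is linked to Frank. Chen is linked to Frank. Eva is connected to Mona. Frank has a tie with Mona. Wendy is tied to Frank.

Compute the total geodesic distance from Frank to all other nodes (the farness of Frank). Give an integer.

5

Distances from Frank: Chen:1, Eva:1, Mona:1, Quinn:1, Wendy:1.
Sum = 1 + 1 + 1 + 1 + 1 = 5.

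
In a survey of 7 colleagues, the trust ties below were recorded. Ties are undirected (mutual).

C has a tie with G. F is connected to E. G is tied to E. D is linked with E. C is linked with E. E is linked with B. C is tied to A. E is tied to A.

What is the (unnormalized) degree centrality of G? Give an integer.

G is directly tied to C and E. That is 2 neighbors, so the degree of G is 2.

2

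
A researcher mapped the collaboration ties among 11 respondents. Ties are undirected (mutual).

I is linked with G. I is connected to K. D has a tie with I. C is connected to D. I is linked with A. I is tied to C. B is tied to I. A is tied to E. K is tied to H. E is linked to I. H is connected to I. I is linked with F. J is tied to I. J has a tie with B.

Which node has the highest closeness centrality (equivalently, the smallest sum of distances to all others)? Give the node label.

Farness (sum of distances to all others) for each node — A:18, B:18, C:18, D:18, E:18, F:19, G:19, H:18, I:10, J:18, K:18.
The smallest farness is 10, for I, so I has the highest closeness.

I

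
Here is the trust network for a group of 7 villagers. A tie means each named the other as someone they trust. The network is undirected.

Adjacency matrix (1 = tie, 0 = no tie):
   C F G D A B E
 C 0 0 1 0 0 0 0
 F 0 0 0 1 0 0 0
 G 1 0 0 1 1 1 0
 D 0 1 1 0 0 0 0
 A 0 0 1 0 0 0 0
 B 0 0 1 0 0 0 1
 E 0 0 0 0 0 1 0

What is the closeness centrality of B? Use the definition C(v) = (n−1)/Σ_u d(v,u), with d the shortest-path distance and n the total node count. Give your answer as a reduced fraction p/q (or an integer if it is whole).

6/11

Distances from B: A:2, C:2, D:2, E:1, F:3, G:1. Sum = 11.
n = 7, so closeness = 6/11.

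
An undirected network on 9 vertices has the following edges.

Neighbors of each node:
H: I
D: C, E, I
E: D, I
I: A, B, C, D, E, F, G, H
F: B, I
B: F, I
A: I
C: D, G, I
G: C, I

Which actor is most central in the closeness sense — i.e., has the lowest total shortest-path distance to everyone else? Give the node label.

Farness (sum of distances to all others) for each node — A:15, B:14, C:13, D:13, E:14, F:14, G:14, H:15, I:8.
The smallest farness is 8, for I, so I has the highest closeness.

I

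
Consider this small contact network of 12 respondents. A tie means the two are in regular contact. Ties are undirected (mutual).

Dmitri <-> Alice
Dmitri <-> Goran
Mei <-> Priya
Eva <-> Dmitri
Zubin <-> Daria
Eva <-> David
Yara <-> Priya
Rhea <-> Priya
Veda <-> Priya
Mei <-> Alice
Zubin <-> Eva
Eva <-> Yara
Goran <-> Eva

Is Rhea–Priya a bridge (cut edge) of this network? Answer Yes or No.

Without the Rhea–Priya edge there is no alternate route between Rhea and Priya, so the network disconnects. It is a bridge.

Yes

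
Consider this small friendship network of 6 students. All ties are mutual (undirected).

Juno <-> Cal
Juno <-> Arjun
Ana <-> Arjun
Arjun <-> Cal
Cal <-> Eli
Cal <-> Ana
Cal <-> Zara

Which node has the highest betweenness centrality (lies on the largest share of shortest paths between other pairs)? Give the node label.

Cal

Unnormalized betweenness of each node: Ana:0, Arjun:1/2, Cal:15/2, Eli:0, Juno:0, Zara:0.
Cal has the largest value, 15/2, making it the main broker — the node through which the most shortest paths run.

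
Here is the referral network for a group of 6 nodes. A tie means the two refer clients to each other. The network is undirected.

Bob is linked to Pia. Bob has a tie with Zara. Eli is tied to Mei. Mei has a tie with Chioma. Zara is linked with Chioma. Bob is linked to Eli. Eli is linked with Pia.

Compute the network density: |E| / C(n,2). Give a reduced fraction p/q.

7/15

There are 7 edges and 6 nodes, so the maximum possible is C(6,2) = 15.
Density = 7/15.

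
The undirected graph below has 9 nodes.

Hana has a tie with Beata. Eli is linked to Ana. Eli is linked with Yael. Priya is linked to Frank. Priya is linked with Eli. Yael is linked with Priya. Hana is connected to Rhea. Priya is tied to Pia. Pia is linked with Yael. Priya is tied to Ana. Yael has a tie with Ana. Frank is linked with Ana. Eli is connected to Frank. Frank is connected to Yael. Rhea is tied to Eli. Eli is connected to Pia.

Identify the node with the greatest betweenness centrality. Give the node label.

Eli

Unnormalized betweenness of each node: Ana:0, Beata:0, Eli:47/3, Frank:0, Hana:7, Pia:0, Priya:2/3, Rhea:12, Yael:2/3.
Eli has the largest value, 47/3, making it the main broker — the node through which the most shortest paths run.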